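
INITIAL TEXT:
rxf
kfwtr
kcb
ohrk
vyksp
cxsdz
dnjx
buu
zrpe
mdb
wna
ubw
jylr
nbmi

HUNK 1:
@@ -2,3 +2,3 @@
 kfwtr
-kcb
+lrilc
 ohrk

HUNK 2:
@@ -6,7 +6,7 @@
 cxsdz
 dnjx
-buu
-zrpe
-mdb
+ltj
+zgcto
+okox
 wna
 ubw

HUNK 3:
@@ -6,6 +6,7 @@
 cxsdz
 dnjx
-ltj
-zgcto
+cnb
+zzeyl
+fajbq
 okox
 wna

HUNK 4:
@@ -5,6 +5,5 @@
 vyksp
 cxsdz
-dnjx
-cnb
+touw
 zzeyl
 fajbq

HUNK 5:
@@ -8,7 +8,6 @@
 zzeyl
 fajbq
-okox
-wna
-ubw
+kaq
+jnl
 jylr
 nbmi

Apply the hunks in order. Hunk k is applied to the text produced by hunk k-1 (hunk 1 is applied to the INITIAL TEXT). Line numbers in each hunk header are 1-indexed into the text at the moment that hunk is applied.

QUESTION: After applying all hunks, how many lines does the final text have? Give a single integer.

Answer: 13

Derivation:
Hunk 1: at line 2 remove [kcb] add [lrilc] -> 14 lines: rxf kfwtr lrilc ohrk vyksp cxsdz dnjx buu zrpe mdb wna ubw jylr nbmi
Hunk 2: at line 6 remove [buu,zrpe,mdb] add [ltj,zgcto,okox] -> 14 lines: rxf kfwtr lrilc ohrk vyksp cxsdz dnjx ltj zgcto okox wna ubw jylr nbmi
Hunk 3: at line 6 remove [ltj,zgcto] add [cnb,zzeyl,fajbq] -> 15 lines: rxf kfwtr lrilc ohrk vyksp cxsdz dnjx cnb zzeyl fajbq okox wna ubw jylr nbmi
Hunk 4: at line 5 remove [dnjx,cnb] add [touw] -> 14 lines: rxf kfwtr lrilc ohrk vyksp cxsdz touw zzeyl fajbq okox wna ubw jylr nbmi
Hunk 5: at line 8 remove [okox,wna,ubw] add [kaq,jnl] -> 13 lines: rxf kfwtr lrilc ohrk vyksp cxsdz touw zzeyl fajbq kaq jnl jylr nbmi
Final line count: 13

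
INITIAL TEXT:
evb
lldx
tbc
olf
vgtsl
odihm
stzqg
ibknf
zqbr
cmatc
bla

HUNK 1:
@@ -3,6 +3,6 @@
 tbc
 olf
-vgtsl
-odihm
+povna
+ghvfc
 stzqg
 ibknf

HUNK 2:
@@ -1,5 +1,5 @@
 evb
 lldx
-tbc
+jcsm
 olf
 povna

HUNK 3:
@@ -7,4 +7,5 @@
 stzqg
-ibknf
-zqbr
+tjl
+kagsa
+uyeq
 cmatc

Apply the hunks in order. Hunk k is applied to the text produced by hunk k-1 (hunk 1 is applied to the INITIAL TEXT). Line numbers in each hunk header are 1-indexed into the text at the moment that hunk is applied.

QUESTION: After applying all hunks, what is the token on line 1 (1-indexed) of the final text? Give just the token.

Hunk 1: at line 3 remove [vgtsl,odihm] add [povna,ghvfc] -> 11 lines: evb lldx tbc olf povna ghvfc stzqg ibknf zqbr cmatc bla
Hunk 2: at line 1 remove [tbc] add [jcsm] -> 11 lines: evb lldx jcsm olf povna ghvfc stzqg ibknf zqbr cmatc bla
Hunk 3: at line 7 remove [ibknf,zqbr] add [tjl,kagsa,uyeq] -> 12 lines: evb lldx jcsm olf povna ghvfc stzqg tjl kagsa uyeq cmatc bla
Final line 1: evb

Answer: evb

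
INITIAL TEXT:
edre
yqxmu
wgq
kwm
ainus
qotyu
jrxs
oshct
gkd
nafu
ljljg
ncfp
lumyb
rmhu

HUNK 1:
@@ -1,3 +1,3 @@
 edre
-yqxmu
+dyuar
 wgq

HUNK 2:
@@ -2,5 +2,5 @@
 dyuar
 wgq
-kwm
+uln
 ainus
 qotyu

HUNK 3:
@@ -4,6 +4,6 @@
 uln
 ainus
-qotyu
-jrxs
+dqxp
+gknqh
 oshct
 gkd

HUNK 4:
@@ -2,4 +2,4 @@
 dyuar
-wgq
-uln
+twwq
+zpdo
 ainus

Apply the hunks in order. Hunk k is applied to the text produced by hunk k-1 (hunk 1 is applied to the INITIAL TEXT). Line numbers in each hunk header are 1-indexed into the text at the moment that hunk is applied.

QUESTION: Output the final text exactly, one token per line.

Answer: edre
dyuar
twwq
zpdo
ainus
dqxp
gknqh
oshct
gkd
nafu
ljljg
ncfp
lumyb
rmhu

Derivation:
Hunk 1: at line 1 remove [yqxmu] add [dyuar] -> 14 lines: edre dyuar wgq kwm ainus qotyu jrxs oshct gkd nafu ljljg ncfp lumyb rmhu
Hunk 2: at line 2 remove [kwm] add [uln] -> 14 lines: edre dyuar wgq uln ainus qotyu jrxs oshct gkd nafu ljljg ncfp lumyb rmhu
Hunk 3: at line 4 remove [qotyu,jrxs] add [dqxp,gknqh] -> 14 lines: edre dyuar wgq uln ainus dqxp gknqh oshct gkd nafu ljljg ncfp lumyb rmhu
Hunk 4: at line 2 remove [wgq,uln] add [twwq,zpdo] -> 14 lines: edre dyuar twwq zpdo ainus dqxp gknqh oshct gkd nafu ljljg ncfp lumyb rmhu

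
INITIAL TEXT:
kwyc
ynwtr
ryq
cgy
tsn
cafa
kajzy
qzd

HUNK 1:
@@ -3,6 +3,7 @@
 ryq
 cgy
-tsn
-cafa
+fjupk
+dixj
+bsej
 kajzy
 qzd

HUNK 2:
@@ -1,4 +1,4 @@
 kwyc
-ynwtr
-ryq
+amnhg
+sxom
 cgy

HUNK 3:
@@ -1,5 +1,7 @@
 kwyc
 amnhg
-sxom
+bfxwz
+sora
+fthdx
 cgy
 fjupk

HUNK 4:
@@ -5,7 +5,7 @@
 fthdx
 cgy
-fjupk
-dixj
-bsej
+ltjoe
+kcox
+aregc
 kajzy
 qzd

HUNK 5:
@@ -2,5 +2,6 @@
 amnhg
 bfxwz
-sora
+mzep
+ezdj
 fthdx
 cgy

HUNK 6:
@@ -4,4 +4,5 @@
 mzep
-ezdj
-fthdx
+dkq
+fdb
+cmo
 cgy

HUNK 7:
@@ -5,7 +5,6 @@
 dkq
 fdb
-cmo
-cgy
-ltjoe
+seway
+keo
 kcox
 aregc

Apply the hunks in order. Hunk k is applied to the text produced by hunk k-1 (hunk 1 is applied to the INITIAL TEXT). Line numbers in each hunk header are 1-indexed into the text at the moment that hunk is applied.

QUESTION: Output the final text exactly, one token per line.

Hunk 1: at line 3 remove [tsn,cafa] add [fjupk,dixj,bsej] -> 9 lines: kwyc ynwtr ryq cgy fjupk dixj bsej kajzy qzd
Hunk 2: at line 1 remove [ynwtr,ryq] add [amnhg,sxom] -> 9 lines: kwyc amnhg sxom cgy fjupk dixj bsej kajzy qzd
Hunk 3: at line 1 remove [sxom] add [bfxwz,sora,fthdx] -> 11 lines: kwyc amnhg bfxwz sora fthdx cgy fjupk dixj bsej kajzy qzd
Hunk 4: at line 5 remove [fjupk,dixj,bsej] add [ltjoe,kcox,aregc] -> 11 lines: kwyc amnhg bfxwz sora fthdx cgy ltjoe kcox aregc kajzy qzd
Hunk 5: at line 2 remove [sora] add [mzep,ezdj] -> 12 lines: kwyc amnhg bfxwz mzep ezdj fthdx cgy ltjoe kcox aregc kajzy qzd
Hunk 6: at line 4 remove [ezdj,fthdx] add [dkq,fdb,cmo] -> 13 lines: kwyc amnhg bfxwz mzep dkq fdb cmo cgy ltjoe kcox aregc kajzy qzd
Hunk 7: at line 5 remove [cmo,cgy,ltjoe] add [seway,keo] -> 12 lines: kwyc amnhg bfxwz mzep dkq fdb seway keo kcox aregc kajzy qzd

Answer: kwyc
amnhg
bfxwz
mzep
dkq
fdb
seway
keo
kcox
aregc
kajzy
qzd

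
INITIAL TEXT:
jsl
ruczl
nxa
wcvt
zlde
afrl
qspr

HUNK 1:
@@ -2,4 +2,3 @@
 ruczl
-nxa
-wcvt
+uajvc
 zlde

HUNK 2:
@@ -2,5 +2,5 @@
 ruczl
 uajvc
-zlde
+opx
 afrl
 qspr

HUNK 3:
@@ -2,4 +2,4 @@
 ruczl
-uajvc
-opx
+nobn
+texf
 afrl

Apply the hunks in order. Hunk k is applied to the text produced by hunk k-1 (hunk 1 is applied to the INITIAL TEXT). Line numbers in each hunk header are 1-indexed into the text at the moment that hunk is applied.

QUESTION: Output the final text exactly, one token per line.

Answer: jsl
ruczl
nobn
texf
afrl
qspr

Derivation:
Hunk 1: at line 2 remove [nxa,wcvt] add [uajvc] -> 6 lines: jsl ruczl uajvc zlde afrl qspr
Hunk 2: at line 2 remove [zlde] add [opx] -> 6 lines: jsl ruczl uajvc opx afrl qspr
Hunk 3: at line 2 remove [uajvc,opx] add [nobn,texf] -> 6 lines: jsl ruczl nobn texf afrl qspr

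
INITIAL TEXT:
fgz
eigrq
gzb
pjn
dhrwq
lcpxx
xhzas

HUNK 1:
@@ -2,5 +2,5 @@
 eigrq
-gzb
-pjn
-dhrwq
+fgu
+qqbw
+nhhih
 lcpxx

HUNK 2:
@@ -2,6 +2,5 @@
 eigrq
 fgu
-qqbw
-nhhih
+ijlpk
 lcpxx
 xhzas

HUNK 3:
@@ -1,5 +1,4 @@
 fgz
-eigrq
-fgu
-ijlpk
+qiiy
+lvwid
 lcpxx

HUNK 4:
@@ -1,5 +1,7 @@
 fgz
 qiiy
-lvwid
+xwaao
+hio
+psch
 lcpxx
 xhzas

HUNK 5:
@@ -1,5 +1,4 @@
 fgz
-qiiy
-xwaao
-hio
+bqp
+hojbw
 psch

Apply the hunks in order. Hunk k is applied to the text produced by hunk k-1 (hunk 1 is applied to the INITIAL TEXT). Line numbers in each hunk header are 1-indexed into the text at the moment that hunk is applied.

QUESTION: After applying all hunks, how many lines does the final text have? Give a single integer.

Answer: 6

Derivation:
Hunk 1: at line 2 remove [gzb,pjn,dhrwq] add [fgu,qqbw,nhhih] -> 7 lines: fgz eigrq fgu qqbw nhhih lcpxx xhzas
Hunk 2: at line 2 remove [qqbw,nhhih] add [ijlpk] -> 6 lines: fgz eigrq fgu ijlpk lcpxx xhzas
Hunk 3: at line 1 remove [eigrq,fgu,ijlpk] add [qiiy,lvwid] -> 5 lines: fgz qiiy lvwid lcpxx xhzas
Hunk 4: at line 1 remove [lvwid] add [xwaao,hio,psch] -> 7 lines: fgz qiiy xwaao hio psch lcpxx xhzas
Hunk 5: at line 1 remove [qiiy,xwaao,hio] add [bqp,hojbw] -> 6 lines: fgz bqp hojbw psch lcpxx xhzas
Final line count: 6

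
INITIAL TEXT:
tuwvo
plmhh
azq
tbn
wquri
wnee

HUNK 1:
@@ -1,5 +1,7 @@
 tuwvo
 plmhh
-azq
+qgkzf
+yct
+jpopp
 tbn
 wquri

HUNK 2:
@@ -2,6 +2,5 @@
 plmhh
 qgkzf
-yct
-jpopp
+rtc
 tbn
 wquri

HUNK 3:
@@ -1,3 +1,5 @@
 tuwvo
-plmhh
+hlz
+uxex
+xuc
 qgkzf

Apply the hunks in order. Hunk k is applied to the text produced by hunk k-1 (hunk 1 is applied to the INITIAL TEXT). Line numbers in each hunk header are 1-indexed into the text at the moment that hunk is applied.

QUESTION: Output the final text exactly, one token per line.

Hunk 1: at line 1 remove [azq] add [qgkzf,yct,jpopp] -> 8 lines: tuwvo plmhh qgkzf yct jpopp tbn wquri wnee
Hunk 2: at line 2 remove [yct,jpopp] add [rtc] -> 7 lines: tuwvo plmhh qgkzf rtc tbn wquri wnee
Hunk 3: at line 1 remove [plmhh] add [hlz,uxex,xuc] -> 9 lines: tuwvo hlz uxex xuc qgkzf rtc tbn wquri wnee

Answer: tuwvo
hlz
uxex
xuc
qgkzf
rtc
tbn
wquri
wnee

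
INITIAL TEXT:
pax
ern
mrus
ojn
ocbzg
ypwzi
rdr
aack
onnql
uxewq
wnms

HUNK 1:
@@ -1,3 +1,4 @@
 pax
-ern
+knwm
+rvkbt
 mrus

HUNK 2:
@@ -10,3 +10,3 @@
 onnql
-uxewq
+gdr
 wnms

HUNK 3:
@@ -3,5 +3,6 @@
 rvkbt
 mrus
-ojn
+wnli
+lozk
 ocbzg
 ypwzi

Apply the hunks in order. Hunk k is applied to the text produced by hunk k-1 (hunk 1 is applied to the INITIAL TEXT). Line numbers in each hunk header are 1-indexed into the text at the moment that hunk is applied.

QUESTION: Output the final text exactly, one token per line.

Hunk 1: at line 1 remove [ern] add [knwm,rvkbt] -> 12 lines: pax knwm rvkbt mrus ojn ocbzg ypwzi rdr aack onnql uxewq wnms
Hunk 2: at line 10 remove [uxewq] add [gdr] -> 12 lines: pax knwm rvkbt mrus ojn ocbzg ypwzi rdr aack onnql gdr wnms
Hunk 3: at line 3 remove [ojn] add [wnli,lozk] -> 13 lines: pax knwm rvkbt mrus wnli lozk ocbzg ypwzi rdr aack onnql gdr wnms

Answer: pax
knwm
rvkbt
mrus
wnli
lozk
ocbzg
ypwzi
rdr
aack
onnql
gdr
wnms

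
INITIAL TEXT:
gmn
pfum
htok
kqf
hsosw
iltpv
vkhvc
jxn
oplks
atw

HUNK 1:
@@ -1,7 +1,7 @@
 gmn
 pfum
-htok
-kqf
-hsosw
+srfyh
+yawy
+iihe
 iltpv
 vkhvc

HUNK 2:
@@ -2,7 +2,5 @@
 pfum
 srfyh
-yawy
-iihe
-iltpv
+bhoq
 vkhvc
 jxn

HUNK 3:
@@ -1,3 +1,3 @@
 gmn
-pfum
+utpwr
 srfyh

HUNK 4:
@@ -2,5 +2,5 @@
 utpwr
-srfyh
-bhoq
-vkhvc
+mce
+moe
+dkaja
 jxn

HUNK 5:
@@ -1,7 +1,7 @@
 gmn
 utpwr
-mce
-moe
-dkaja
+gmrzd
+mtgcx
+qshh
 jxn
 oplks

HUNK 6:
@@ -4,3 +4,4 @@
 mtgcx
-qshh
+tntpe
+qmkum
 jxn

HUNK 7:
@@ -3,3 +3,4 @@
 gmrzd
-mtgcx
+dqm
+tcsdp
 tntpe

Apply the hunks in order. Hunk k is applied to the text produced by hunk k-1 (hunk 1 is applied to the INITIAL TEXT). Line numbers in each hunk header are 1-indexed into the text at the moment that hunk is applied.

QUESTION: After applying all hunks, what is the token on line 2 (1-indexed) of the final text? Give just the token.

Answer: utpwr

Derivation:
Hunk 1: at line 1 remove [htok,kqf,hsosw] add [srfyh,yawy,iihe] -> 10 lines: gmn pfum srfyh yawy iihe iltpv vkhvc jxn oplks atw
Hunk 2: at line 2 remove [yawy,iihe,iltpv] add [bhoq] -> 8 lines: gmn pfum srfyh bhoq vkhvc jxn oplks atw
Hunk 3: at line 1 remove [pfum] add [utpwr] -> 8 lines: gmn utpwr srfyh bhoq vkhvc jxn oplks atw
Hunk 4: at line 2 remove [srfyh,bhoq,vkhvc] add [mce,moe,dkaja] -> 8 lines: gmn utpwr mce moe dkaja jxn oplks atw
Hunk 5: at line 1 remove [mce,moe,dkaja] add [gmrzd,mtgcx,qshh] -> 8 lines: gmn utpwr gmrzd mtgcx qshh jxn oplks atw
Hunk 6: at line 4 remove [qshh] add [tntpe,qmkum] -> 9 lines: gmn utpwr gmrzd mtgcx tntpe qmkum jxn oplks atw
Hunk 7: at line 3 remove [mtgcx] add [dqm,tcsdp] -> 10 lines: gmn utpwr gmrzd dqm tcsdp tntpe qmkum jxn oplks atw
Final line 2: utpwr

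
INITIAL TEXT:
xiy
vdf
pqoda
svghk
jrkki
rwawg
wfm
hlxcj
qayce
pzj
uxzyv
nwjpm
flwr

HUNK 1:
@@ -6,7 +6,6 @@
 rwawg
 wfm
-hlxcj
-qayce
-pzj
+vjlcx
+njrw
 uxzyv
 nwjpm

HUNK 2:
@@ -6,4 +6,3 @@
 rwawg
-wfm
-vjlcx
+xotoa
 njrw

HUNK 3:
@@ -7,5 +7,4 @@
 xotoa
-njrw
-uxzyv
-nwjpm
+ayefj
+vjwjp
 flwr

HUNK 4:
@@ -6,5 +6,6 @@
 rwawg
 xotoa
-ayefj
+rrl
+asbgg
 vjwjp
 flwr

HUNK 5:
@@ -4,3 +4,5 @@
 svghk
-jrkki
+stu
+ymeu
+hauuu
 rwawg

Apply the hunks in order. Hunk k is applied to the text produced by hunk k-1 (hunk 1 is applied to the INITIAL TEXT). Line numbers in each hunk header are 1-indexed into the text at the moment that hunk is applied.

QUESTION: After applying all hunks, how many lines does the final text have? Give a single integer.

Answer: 13

Derivation:
Hunk 1: at line 6 remove [hlxcj,qayce,pzj] add [vjlcx,njrw] -> 12 lines: xiy vdf pqoda svghk jrkki rwawg wfm vjlcx njrw uxzyv nwjpm flwr
Hunk 2: at line 6 remove [wfm,vjlcx] add [xotoa] -> 11 lines: xiy vdf pqoda svghk jrkki rwawg xotoa njrw uxzyv nwjpm flwr
Hunk 3: at line 7 remove [njrw,uxzyv,nwjpm] add [ayefj,vjwjp] -> 10 lines: xiy vdf pqoda svghk jrkki rwawg xotoa ayefj vjwjp flwr
Hunk 4: at line 6 remove [ayefj] add [rrl,asbgg] -> 11 lines: xiy vdf pqoda svghk jrkki rwawg xotoa rrl asbgg vjwjp flwr
Hunk 5: at line 4 remove [jrkki] add [stu,ymeu,hauuu] -> 13 lines: xiy vdf pqoda svghk stu ymeu hauuu rwawg xotoa rrl asbgg vjwjp flwr
Final line count: 13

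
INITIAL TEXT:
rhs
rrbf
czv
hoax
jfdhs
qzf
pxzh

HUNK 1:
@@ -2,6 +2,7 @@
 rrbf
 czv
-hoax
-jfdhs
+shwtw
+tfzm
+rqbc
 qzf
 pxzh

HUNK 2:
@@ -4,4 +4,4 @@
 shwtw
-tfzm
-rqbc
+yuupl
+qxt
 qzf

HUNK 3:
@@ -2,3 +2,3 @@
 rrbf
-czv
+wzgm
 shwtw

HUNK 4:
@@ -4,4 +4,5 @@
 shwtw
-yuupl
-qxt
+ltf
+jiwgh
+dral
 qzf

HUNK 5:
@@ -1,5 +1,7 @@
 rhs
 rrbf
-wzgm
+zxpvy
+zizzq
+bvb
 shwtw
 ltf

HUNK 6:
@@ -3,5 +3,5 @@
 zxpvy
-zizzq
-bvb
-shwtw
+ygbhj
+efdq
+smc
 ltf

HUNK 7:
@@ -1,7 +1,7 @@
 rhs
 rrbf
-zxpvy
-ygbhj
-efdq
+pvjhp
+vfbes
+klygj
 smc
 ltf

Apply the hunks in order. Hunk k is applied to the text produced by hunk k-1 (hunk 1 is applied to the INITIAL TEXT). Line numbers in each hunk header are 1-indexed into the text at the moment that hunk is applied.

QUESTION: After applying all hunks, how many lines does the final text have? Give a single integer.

Hunk 1: at line 2 remove [hoax,jfdhs] add [shwtw,tfzm,rqbc] -> 8 lines: rhs rrbf czv shwtw tfzm rqbc qzf pxzh
Hunk 2: at line 4 remove [tfzm,rqbc] add [yuupl,qxt] -> 8 lines: rhs rrbf czv shwtw yuupl qxt qzf pxzh
Hunk 3: at line 2 remove [czv] add [wzgm] -> 8 lines: rhs rrbf wzgm shwtw yuupl qxt qzf pxzh
Hunk 4: at line 4 remove [yuupl,qxt] add [ltf,jiwgh,dral] -> 9 lines: rhs rrbf wzgm shwtw ltf jiwgh dral qzf pxzh
Hunk 5: at line 1 remove [wzgm] add [zxpvy,zizzq,bvb] -> 11 lines: rhs rrbf zxpvy zizzq bvb shwtw ltf jiwgh dral qzf pxzh
Hunk 6: at line 3 remove [zizzq,bvb,shwtw] add [ygbhj,efdq,smc] -> 11 lines: rhs rrbf zxpvy ygbhj efdq smc ltf jiwgh dral qzf pxzh
Hunk 7: at line 1 remove [zxpvy,ygbhj,efdq] add [pvjhp,vfbes,klygj] -> 11 lines: rhs rrbf pvjhp vfbes klygj smc ltf jiwgh dral qzf pxzh
Final line count: 11

Answer: 11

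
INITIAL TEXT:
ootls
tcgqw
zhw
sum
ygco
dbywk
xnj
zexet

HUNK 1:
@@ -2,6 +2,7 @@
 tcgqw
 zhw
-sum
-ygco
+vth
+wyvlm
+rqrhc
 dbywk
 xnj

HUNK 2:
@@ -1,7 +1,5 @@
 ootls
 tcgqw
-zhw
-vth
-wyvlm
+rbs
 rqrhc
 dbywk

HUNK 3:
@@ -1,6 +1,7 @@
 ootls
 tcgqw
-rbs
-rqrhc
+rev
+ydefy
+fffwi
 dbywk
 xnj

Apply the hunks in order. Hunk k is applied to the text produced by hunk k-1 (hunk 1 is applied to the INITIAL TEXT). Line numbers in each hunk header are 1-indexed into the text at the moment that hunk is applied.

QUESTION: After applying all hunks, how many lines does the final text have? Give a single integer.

Answer: 8

Derivation:
Hunk 1: at line 2 remove [sum,ygco] add [vth,wyvlm,rqrhc] -> 9 lines: ootls tcgqw zhw vth wyvlm rqrhc dbywk xnj zexet
Hunk 2: at line 1 remove [zhw,vth,wyvlm] add [rbs] -> 7 lines: ootls tcgqw rbs rqrhc dbywk xnj zexet
Hunk 3: at line 1 remove [rbs,rqrhc] add [rev,ydefy,fffwi] -> 8 lines: ootls tcgqw rev ydefy fffwi dbywk xnj zexet
Final line count: 8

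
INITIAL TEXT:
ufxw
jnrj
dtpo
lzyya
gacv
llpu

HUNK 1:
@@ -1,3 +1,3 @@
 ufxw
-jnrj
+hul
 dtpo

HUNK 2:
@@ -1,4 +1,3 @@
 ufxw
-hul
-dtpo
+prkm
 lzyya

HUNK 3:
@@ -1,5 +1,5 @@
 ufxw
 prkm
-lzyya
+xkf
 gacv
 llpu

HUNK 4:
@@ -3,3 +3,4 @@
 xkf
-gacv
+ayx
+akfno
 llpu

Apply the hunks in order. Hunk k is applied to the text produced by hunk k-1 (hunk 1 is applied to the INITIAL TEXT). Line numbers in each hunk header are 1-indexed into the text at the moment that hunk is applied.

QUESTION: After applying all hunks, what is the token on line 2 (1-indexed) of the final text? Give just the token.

Hunk 1: at line 1 remove [jnrj] add [hul] -> 6 lines: ufxw hul dtpo lzyya gacv llpu
Hunk 2: at line 1 remove [hul,dtpo] add [prkm] -> 5 lines: ufxw prkm lzyya gacv llpu
Hunk 3: at line 1 remove [lzyya] add [xkf] -> 5 lines: ufxw prkm xkf gacv llpu
Hunk 4: at line 3 remove [gacv] add [ayx,akfno] -> 6 lines: ufxw prkm xkf ayx akfno llpu
Final line 2: prkm

Answer: prkm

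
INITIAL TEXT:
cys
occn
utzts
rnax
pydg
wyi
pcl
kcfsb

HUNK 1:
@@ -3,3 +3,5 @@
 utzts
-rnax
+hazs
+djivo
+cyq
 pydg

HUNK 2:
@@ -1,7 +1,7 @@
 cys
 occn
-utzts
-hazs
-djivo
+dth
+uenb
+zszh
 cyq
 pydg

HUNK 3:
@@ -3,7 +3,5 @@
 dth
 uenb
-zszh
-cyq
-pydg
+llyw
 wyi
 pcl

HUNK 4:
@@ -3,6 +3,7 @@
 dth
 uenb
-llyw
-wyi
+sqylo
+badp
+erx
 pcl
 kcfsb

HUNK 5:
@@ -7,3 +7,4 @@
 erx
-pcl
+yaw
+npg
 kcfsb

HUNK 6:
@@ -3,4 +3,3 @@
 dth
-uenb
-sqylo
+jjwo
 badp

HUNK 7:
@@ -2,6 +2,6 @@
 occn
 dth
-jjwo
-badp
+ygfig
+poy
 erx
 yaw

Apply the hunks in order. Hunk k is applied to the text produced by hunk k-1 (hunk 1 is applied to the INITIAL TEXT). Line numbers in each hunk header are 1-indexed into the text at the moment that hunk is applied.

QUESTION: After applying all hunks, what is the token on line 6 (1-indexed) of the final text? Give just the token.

Hunk 1: at line 3 remove [rnax] add [hazs,djivo,cyq] -> 10 lines: cys occn utzts hazs djivo cyq pydg wyi pcl kcfsb
Hunk 2: at line 1 remove [utzts,hazs,djivo] add [dth,uenb,zszh] -> 10 lines: cys occn dth uenb zszh cyq pydg wyi pcl kcfsb
Hunk 3: at line 3 remove [zszh,cyq,pydg] add [llyw] -> 8 lines: cys occn dth uenb llyw wyi pcl kcfsb
Hunk 4: at line 3 remove [llyw,wyi] add [sqylo,badp,erx] -> 9 lines: cys occn dth uenb sqylo badp erx pcl kcfsb
Hunk 5: at line 7 remove [pcl] add [yaw,npg] -> 10 lines: cys occn dth uenb sqylo badp erx yaw npg kcfsb
Hunk 6: at line 3 remove [uenb,sqylo] add [jjwo] -> 9 lines: cys occn dth jjwo badp erx yaw npg kcfsb
Hunk 7: at line 2 remove [jjwo,badp] add [ygfig,poy] -> 9 lines: cys occn dth ygfig poy erx yaw npg kcfsb
Final line 6: erx

Answer: erx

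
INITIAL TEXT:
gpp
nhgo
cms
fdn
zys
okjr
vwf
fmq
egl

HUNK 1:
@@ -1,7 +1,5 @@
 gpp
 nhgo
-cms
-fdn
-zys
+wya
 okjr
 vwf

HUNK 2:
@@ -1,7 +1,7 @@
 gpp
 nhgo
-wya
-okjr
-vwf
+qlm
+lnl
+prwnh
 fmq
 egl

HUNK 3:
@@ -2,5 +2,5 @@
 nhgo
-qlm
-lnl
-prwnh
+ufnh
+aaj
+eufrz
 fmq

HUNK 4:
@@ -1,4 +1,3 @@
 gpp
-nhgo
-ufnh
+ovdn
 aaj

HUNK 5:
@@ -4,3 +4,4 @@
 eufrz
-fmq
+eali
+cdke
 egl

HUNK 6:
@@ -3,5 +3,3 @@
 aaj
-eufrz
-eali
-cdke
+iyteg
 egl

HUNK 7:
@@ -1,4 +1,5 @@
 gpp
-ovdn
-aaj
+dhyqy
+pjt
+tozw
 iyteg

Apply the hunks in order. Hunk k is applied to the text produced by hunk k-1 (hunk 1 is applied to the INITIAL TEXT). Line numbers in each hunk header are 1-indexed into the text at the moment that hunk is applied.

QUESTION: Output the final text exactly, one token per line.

Hunk 1: at line 1 remove [cms,fdn,zys] add [wya] -> 7 lines: gpp nhgo wya okjr vwf fmq egl
Hunk 2: at line 1 remove [wya,okjr,vwf] add [qlm,lnl,prwnh] -> 7 lines: gpp nhgo qlm lnl prwnh fmq egl
Hunk 3: at line 2 remove [qlm,lnl,prwnh] add [ufnh,aaj,eufrz] -> 7 lines: gpp nhgo ufnh aaj eufrz fmq egl
Hunk 4: at line 1 remove [nhgo,ufnh] add [ovdn] -> 6 lines: gpp ovdn aaj eufrz fmq egl
Hunk 5: at line 4 remove [fmq] add [eali,cdke] -> 7 lines: gpp ovdn aaj eufrz eali cdke egl
Hunk 6: at line 3 remove [eufrz,eali,cdke] add [iyteg] -> 5 lines: gpp ovdn aaj iyteg egl
Hunk 7: at line 1 remove [ovdn,aaj] add [dhyqy,pjt,tozw] -> 6 lines: gpp dhyqy pjt tozw iyteg egl

Answer: gpp
dhyqy
pjt
tozw
iyteg
egl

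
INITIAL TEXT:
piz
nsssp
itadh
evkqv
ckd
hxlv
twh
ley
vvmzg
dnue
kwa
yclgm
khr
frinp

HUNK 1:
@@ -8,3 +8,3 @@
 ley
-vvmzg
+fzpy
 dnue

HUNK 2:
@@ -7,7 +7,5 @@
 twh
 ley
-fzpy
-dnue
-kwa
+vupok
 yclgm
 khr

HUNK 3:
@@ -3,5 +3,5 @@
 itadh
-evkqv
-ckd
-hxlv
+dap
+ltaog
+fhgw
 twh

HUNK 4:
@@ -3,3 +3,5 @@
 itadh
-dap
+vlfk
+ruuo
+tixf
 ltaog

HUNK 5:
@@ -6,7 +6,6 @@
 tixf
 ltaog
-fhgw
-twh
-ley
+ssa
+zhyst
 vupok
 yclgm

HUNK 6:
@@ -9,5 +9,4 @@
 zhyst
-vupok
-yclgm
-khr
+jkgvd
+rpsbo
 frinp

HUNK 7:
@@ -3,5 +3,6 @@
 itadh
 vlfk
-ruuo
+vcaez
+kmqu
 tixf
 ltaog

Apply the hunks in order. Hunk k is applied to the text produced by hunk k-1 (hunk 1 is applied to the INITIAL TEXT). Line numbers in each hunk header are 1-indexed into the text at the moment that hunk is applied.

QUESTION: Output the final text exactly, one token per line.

Hunk 1: at line 8 remove [vvmzg] add [fzpy] -> 14 lines: piz nsssp itadh evkqv ckd hxlv twh ley fzpy dnue kwa yclgm khr frinp
Hunk 2: at line 7 remove [fzpy,dnue,kwa] add [vupok] -> 12 lines: piz nsssp itadh evkqv ckd hxlv twh ley vupok yclgm khr frinp
Hunk 3: at line 3 remove [evkqv,ckd,hxlv] add [dap,ltaog,fhgw] -> 12 lines: piz nsssp itadh dap ltaog fhgw twh ley vupok yclgm khr frinp
Hunk 4: at line 3 remove [dap] add [vlfk,ruuo,tixf] -> 14 lines: piz nsssp itadh vlfk ruuo tixf ltaog fhgw twh ley vupok yclgm khr frinp
Hunk 5: at line 6 remove [fhgw,twh,ley] add [ssa,zhyst] -> 13 lines: piz nsssp itadh vlfk ruuo tixf ltaog ssa zhyst vupok yclgm khr frinp
Hunk 6: at line 9 remove [vupok,yclgm,khr] add [jkgvd,rpsbo] -> 12 lines: piz nsssp itadh vlfk ruuo tixf ltaog ssa zhyst jkgvd rpsbo frinp
Hunk 7: at line 3 remove [ruuo] add [vcaez,kmqu] -> 13 lines: piz nsssp itadh vlfk vcaez kmqu tixf ltaog ssa zhyst jkgvd rpsbo frinp

Answer: piz
nsssp
itadh
vlfk
vcaez
kmqu
tixf
ltaog
ssa
zhyst
jkgvd
rpsbo
frinp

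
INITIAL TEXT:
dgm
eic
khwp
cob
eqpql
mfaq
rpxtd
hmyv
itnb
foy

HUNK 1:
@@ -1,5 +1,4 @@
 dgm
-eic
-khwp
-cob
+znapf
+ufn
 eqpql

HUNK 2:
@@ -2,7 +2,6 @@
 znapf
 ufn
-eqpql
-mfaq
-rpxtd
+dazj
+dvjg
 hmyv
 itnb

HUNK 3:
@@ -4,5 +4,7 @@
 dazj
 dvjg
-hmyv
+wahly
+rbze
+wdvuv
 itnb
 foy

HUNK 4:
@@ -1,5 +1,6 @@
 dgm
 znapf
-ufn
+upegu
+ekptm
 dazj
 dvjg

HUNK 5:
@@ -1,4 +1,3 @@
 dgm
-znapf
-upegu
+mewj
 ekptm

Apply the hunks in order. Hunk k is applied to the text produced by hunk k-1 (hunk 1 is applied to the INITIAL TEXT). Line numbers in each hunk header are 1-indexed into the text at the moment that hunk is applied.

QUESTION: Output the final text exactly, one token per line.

Hunk 1: at line 1 remove [eic,khwp,cob] add [znapf,ufn] -> 9 lines: dgm znapf ufn eqpql mfaq rpxtd hmyv itnb foy
Hunk 2: at line 2 remove [eqpql,mfaq,rpxtd] add [dazj,dvjg] -> 8 lines: dgm znapf ufn dazj dvjg hmyv itnb foy
Hunk 3: at line 4 remove [hmyv] add [wahly,rbze,wdvuv] -> 10 lines: dgm znapf ufn dazj dvjg wahly rbze wdvuv itnb foy
Hunk 4: at line 1 remove [ufn] add [upegu,ekptm] -> 11 lines: dgm znapf upegu ekptm dazj dvjg wahly rbze wdvuv itnb foy
Hunk 5: at line 1 remove [znapf,upegu] add [mewj] -> 10 lines: dgm mewj ekptm dazj dvjg wahly rbze wdvuv itnb foy

Answer: dgm
mewj
ekptm
dazj
dvjg
wahly
rbze
wdvuv
itnb
foy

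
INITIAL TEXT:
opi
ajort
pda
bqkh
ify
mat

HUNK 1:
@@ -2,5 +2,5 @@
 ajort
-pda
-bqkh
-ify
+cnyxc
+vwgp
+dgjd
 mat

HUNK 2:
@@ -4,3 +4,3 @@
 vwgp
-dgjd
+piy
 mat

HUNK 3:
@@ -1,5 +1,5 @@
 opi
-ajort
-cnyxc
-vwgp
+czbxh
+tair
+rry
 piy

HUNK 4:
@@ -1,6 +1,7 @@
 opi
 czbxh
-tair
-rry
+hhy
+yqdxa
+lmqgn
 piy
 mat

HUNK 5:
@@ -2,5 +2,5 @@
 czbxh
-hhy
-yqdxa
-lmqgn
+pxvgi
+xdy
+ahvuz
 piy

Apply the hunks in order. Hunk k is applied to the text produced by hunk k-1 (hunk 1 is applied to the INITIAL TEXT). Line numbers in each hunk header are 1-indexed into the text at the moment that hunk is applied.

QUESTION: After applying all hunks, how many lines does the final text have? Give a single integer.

Hunk 1: at line 2 remove [pda,bqkh,ify] add [cnyxc,vwgp,dgjd] -> 6 lines: opi ajort cnyxc vwgp dgjd mat
Hunk 2: at line 4 remove [dgjd] add [piy] -> 6 lines: opi ajort cnyxc vwgp piy mat
Hunk 3: at line 1 remove [ajort,cnyxc,vwgp] add [czbxh,tair,rry] -> 6 lines: opi czbxh tair rry piy mat
Hunk 4: at line 1 remove [tair,rry] add [hhy,yqdxa,lmqgn] -> 7 lines: opi czbxh hhy yqdxa lmqgn piy mat
Hunk 5: at line 2 remove [hhy,yqdxa,lmqgn] add [pxvgi,xdy,ahvuz] -> 7 lines: opi czbxh pxvgi xdy ahvuz piy mat
Final line count: 7

Answer: 7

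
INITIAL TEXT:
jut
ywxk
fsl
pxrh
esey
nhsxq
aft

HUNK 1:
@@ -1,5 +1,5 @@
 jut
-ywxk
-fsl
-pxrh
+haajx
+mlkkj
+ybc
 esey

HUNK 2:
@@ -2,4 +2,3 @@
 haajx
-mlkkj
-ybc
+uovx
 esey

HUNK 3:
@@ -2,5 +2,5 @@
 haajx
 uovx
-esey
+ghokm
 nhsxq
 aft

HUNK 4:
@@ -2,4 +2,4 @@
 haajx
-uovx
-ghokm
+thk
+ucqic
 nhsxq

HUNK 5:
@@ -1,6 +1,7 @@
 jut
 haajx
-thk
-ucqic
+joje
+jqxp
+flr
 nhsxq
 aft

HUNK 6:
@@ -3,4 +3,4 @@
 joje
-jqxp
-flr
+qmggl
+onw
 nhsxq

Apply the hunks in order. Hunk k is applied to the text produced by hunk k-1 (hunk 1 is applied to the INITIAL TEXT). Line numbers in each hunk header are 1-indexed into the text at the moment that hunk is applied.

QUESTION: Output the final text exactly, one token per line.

Answer: jut
haajx
joje
qmggl
onw
nhsxq
aft

Derivation:
Hunk 1: at line 1 remove [ywxk,fsl,pxrh] add [haajx,mlkkj,ybc] -> 7 lines: jut haajx mlkkj ybc esey nhsxq aft
Hunk 2: at line 2 remove [mlkkj,ybc] add [uovx] -> 6 lines: jut haajx uovx esey nhsxq aft
Hunk 3: at line 2 remove [esey] add [ghokm] -> 6 lines: jut haajx uovx ghokm nhsxq aft
Hunk 4: at line 2 remove [uovx,ghokm] add [thk,ucqic] -> 6 lines: jut haajx thk ucqic nhsxq aft
Hunk 5: at line 1 remove [thk,ucqic] add [joje,jqxp,flr] -> 7 lines: jut haajx joje jqxp flr nhsxq aft
Hunk 6: at line 3 remove [jqxp,flr] add [qmggl,onw] -> 7 lines: jut haajx joje qmggl onw nhsxq aft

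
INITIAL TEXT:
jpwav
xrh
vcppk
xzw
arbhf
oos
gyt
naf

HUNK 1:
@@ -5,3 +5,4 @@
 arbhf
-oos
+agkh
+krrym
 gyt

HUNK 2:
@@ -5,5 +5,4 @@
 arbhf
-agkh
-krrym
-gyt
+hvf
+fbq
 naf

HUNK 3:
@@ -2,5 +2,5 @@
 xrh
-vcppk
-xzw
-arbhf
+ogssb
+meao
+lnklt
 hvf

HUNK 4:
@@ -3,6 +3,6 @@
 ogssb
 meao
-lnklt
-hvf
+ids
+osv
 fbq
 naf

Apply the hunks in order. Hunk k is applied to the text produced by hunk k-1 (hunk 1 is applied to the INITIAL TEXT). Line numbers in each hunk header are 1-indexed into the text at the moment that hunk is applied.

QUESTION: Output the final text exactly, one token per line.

Answer: jpwav
xrh
ogssb
meao
ids
osv
fbq
naf

Derivation:
Hunk 1: at line 5 remove [oos] add [agkh,krrym] -> 9 lines: jpwav xrh vcppk xzw arbhf agkh krrym gyt naf
Hunk 2: at line 5 remove [agkh,krrym,gyt] add [hvf,fbq] -> 8 lines: jpwav xrh vcppk xzw arbhf hvf fbq naf
Hunk 3: at line 2 remove [vcppk,xzw,arbhf] add [ogssb,meao,lnklt] -> 8 lines: jpwav xrh ogssb meao lnklt hvf fbq naf
Hunk 4: at line 3 remove [lnklt,hvf] add [ids,osv] -> 8 lines: jpwav xrh ogssb meao ids osv fbq naf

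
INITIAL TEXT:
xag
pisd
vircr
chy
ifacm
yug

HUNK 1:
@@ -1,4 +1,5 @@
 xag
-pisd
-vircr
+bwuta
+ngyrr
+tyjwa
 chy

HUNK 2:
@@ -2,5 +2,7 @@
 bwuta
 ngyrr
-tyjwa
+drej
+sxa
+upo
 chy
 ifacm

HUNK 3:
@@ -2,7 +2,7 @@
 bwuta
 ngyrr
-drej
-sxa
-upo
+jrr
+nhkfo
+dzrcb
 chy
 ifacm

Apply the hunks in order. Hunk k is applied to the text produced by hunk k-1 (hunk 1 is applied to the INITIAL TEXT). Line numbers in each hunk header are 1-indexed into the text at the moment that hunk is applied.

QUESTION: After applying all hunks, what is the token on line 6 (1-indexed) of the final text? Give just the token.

Hunk 1: at line 1 remove [pisd,vircr] add [bwuta,ngyrr,tyjwa] -> 7 lines: xag bwuta ngyrr tyjwa chy ifacm yug
Hunk 2: at line 2 remove [tyjwa] add [drej,sxa,upo] -> 9 lines: xag bwuta ngyrr drej sxa upo chy ifacm yug
Hunk 3: at line 2 remove [drej,sxa,upo] add [jrr,nhkfo,dzrcb] -> 9 lines: xag bwuta ngyrr jrr nhkfo dzrcb chy ifacm yug
Final line 6: dzrcb

Answer: dzrcb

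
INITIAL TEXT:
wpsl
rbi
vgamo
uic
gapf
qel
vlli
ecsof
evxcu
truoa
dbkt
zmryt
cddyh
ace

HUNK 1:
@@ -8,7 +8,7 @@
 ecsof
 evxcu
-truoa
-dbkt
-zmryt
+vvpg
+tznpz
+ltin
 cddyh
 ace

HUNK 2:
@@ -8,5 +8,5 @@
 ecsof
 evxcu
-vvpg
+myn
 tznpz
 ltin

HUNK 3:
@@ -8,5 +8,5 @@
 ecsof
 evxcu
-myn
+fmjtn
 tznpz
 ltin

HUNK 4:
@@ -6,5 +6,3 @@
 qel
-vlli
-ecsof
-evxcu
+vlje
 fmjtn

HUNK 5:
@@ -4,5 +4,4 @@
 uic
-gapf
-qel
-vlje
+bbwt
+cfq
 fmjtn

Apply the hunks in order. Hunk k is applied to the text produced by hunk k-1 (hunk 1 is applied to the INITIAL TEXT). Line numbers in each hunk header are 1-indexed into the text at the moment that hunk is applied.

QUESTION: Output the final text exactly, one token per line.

Answer: wpsl
rbi
vgamo
uic
bbwt
cfq
fmjtn
tznpz
ltin
cddyh
ace

Derivation:
Hunk 1: at line 8 remove [truoa,dbkt,zmryt] add [vvpg,tznpz,ltin] -> 14 lines: wpsl rbi vgamo uic gapf qel vlli ecsof evxcu vvpg tznpz ltin cddyh ace
Hunk 2: at line 8 remove [vvpg] add [myn] -> 14 lines: wpsl rbi vgamo uic gapf qel vlli ecsof evxcu myn tznpz ltin cddyh ace
Hunk 3: at line 8 remove [myn] add [fmjtn] -> 14 lines: wpsl rbi vgamo uic gapf qel vlli ecsof evxcu fmjtn tznpz ltin cddyh ace
Hunk 4: at line 6 remove [vlli,ecsof,evxcu] add [vlje] -> 12 lines: wpsl rbi vgamo uic gapf qel vlje fmjtn tznpz ltin cddyh ace
Hunk 5: at line 4 remove [gapf,qel,vlje] add [bbwt,cfq] -> 11 lines: wpsl rbi vgamo uic bbwt cfq fmjtn tznpz ltin cddyh ace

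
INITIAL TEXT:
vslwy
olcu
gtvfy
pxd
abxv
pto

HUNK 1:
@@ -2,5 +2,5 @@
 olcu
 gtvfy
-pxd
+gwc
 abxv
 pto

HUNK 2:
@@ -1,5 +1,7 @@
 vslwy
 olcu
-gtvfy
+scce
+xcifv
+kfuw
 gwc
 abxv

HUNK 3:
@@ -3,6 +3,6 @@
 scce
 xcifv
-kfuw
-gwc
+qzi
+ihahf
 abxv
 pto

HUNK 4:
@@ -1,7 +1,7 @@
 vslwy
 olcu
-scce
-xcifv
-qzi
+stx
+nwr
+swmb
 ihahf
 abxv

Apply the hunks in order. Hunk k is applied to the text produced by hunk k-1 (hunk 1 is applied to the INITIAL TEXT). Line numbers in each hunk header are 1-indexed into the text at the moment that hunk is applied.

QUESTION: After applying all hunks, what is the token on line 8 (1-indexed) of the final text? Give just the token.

Hunk 1: at line 2 remove [pxd] add [gwc] -> 6 lines: vslwy olcu gtvfy gwc abxv pto
Hunk 2: at line 1 remove [gtvfy] add [scce,xcifv,kfuw] -> 8 lines: vslwy olcu scce xcifv kfuw gwc abxv pto
Hunk 3: at line 3 remove [kfuw,gwc] add [qzi,ihahf] -> 8 lines: vslwy olcu scce xcifv qzi ihahf abxv pto
Hunk 4: at line 1 remove [scce,xcifv,qzi] add [stx,nwr,swmb] -> 8 lines: vslwy olcu stx nwr swmb ihahf abxv pto
Final line 8: pto

Answer: pto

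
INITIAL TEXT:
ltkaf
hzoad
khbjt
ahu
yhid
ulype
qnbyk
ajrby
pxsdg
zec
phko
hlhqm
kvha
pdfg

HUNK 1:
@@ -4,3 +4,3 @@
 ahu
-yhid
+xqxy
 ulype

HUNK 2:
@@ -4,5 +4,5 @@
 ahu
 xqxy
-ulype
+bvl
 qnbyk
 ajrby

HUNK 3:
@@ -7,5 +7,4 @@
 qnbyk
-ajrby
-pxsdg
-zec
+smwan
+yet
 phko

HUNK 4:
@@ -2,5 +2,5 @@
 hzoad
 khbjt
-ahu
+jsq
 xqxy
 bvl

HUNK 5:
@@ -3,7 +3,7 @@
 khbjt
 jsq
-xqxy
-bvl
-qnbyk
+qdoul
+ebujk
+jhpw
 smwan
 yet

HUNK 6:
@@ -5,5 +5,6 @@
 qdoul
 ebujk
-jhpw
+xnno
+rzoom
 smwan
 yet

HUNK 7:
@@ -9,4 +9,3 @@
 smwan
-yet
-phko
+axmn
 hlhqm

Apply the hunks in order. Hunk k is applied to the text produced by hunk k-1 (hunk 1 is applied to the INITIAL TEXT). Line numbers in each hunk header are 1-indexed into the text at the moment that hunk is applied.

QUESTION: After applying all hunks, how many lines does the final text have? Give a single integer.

Answer: 13

Derivation:
Hunk 1: at line 4 remove [yhid] add [xqxy] -> 14 lines: ltkaf hzoad khbjt ahu xqxy ulype qnbyk ajrby pxsdg zec phko hlhqm kvha pdfg
Hunk 2: at line 4 remove [ulype] add [bvl] -> 14 lines: ltkaf hzoad khbjt ahu xqxy bvl qnbyk ajrby pxsdg zec phko hlhqm kvha pdfg
Hunk 3: at line 7 remove [ajrby,pxsdg,zec] add [smwan,yet] -> 13 lines: ltkaf hzoad khbjt ahu xqxy bvl qnbyk smwan yet phko hlhqm kvha pdfg
Hunk 4: at line 2 remove [ahu] add [jsq] -> 13 lines: ltkaf hzoad khbjt jsq xqxy bvl qnbyk smwan yet phko hlhqm kvha pdfg
Hunk 5: at line 3 remove [xqxy,bvl,qnbyk] add [qdoul,ebujk,jhpw] -> 13 lines: ltkaf hzoad khbjt jsq qdoul ebujk jhpw smwan yet phko hlhqm kvha pdfg
Hunk 6: at line 5 remove [jhpw] add [xnno,rzoom] -> 14 lines: ltkaf hzoad khbjt jsq qdoul ebujk xnno rzoom smwan yet phko hlhqm kvha pdfg
Hunk 7: at line 9 remove [yet,phko] add [axmn] -> 13 lines: ltkaf hzoad khbjt jsq qdoul ebujk xnno rzoom smwan axmn hlhqm kvha pdfg
Final line count: 13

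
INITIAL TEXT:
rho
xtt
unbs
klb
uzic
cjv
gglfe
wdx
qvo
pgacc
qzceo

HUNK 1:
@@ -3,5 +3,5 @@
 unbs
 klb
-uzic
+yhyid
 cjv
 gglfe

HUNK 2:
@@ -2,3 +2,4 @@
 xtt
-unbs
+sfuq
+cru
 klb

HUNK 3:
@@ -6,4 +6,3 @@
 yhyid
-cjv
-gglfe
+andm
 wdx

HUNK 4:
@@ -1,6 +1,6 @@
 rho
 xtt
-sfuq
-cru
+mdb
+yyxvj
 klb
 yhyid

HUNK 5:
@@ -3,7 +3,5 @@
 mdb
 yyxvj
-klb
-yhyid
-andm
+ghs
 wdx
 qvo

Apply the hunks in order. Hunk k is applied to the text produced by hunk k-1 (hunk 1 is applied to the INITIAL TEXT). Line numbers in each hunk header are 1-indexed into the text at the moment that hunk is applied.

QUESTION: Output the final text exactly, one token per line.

Answer: rho
xtt
mdb
yyxvj
ghs
wdx
qvo
pgacc
qzceo

Derivation:
Hunk 1: at line 3 remove [uzic] add [yhyid] -> 11 lines: rho xtt unbs klb yhyid cjv gglfe wdx qvo pgacc qzceo
Hunk 2: at line 2 remove [unbs] add [sfuq,cru] -> 12 lines: rho xtt sfuq cru klb yhyid cjv gglfe wdx qvo pgacc qzceo
Hunk 3: at line 6 remove [cjv,gglfe] add [andm] -> 11 lines: rho xtt sfuq cru klb yhyid andm wdx qvo pgacc qzceo
Hunk 4: at line 1 remove [sfuq,cru] add [mdb,yyxvj] -> 11 lines: rho xtt mdb yyxvj klb yhyid andm wdx qvo pgacc qzceo
Hunk 5: at line 3 remove [klb,yhyid,andm] add [ghs] -> 9 lines: rho xtt mdb yyxvj ghs wdx qvo pgacc qzceo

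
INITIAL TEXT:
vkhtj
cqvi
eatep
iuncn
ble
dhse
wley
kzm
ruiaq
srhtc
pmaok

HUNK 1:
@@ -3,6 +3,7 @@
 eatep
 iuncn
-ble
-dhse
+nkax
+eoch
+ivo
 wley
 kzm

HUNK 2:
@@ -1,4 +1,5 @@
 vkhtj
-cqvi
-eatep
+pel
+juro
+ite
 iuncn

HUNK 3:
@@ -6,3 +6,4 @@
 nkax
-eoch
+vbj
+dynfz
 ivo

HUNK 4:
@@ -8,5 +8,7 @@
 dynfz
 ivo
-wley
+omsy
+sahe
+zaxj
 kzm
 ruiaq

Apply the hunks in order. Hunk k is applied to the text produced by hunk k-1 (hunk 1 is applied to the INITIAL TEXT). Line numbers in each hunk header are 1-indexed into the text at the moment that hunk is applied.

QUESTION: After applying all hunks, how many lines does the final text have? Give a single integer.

Hunk 1: at line 3 remove [ble,dhse] add [nkax,eoch,ivo] -> 12 lines: vkhtj cqvi eatep iuncn nkax eoch ivo wley kzm ruiaq srhtc pmaok
Hunk 2: at line 1 remove [cqvi,eatep] add [pel,juro,ite] -> 13 lines: vkhtj pel juro ite iuncn nkax eoch ivo wley kzm ruiaq srhtc pmaok
Hunk 3: at line 6 remove [eoch] add [vbj,dynfz] -> 14 lines: vkhtj pel juro ite iuncn nkax vbj dynfz ivo wley kzm ruiaq srhtc pmaok
Hunk 4: at line 8 remove [wley] add [omsy,sahe,zaxj] -> 16 lines: vkhtj pel juro ite iuncn nkax vbj dynfz ivo omsy sahe zaxj kzm ruiaq srhtc pmaok
Final line count: 16

Answer: 16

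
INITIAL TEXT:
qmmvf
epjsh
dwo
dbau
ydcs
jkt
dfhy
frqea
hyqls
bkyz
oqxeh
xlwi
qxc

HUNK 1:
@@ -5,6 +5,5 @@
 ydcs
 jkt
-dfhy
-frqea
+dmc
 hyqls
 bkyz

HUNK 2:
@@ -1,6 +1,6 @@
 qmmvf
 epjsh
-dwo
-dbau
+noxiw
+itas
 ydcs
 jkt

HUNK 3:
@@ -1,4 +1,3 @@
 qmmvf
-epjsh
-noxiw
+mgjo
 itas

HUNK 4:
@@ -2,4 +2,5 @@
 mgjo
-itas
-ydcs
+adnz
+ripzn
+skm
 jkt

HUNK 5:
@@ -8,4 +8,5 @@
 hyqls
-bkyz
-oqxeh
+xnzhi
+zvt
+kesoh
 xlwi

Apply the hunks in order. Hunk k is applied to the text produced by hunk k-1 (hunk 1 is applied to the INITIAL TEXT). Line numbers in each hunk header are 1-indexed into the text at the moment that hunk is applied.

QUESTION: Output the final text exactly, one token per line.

Answer: qmmvf
mgjo
adnz
ripzn
skm
jkt
dmc
hyqls
xnzhi
zvt
kesoh
xlwi
qxc

Derivation:
Hunk 1: at line 5 remove [dfhy,frqea] add [dmc] -> 12 lines: qmmvf epjsh dwo dbau ydcs jkt dmc hyqls bkyz oqxeh xlwi qxc
Hunk 2: at line 1 remove [dwo,dbau] add [noxiw,itas] -> 12 lines: qmmvf epjsh noxiw itas ydcs jkt dmc hyqls bkyz oqxeh xlwi qxc
Hunk 3: at line 1 remove [epjsh,noxiw] add [mgjo] -> 11 lines: qmmvf mgjo itas ydcs jkt dmc hyqls bkyz oqxeh xlwi qxc
Hunk 4: at line 2 remove [itas,ydcs] add [adnz,ripzn,skm] -> 12 lines: qmmvf mgjo adnz ripzn skm jkt dmc hyqls bkyz oqxeh xlwi qxc
Hunk 5: at line 8 remove [bkyz,oqxeh] add [xnzhi,zvt,kesoh] -> 13 lines: qmmvf mgjo adnz ripzn skm jkt dmc hyqls xnzhi zvt kesoh xlwi qxc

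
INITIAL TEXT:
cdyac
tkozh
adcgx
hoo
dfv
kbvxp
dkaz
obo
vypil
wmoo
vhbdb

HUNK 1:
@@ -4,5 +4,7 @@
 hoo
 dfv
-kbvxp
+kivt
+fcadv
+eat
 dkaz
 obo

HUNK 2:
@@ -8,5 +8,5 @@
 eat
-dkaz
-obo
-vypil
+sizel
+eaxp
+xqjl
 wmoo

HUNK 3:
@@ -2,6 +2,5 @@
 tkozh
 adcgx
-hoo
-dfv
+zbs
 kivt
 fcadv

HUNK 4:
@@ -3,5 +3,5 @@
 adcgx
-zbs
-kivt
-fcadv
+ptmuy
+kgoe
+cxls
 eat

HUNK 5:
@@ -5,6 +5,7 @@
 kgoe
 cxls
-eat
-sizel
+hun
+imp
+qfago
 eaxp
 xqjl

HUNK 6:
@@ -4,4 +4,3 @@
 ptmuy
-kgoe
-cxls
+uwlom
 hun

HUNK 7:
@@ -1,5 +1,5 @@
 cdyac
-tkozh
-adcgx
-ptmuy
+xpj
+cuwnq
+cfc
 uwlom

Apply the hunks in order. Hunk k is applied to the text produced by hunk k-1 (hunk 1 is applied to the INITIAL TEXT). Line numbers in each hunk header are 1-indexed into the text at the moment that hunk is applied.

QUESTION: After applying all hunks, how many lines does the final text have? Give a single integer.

Answer: 12

Derivation:
Hunk 1: at line 4 remove [kbvxp] add [kivt,fcadv,eat] -> 13 lines: cdyac tkozh adcgx hoo dfv kivt fcadv eat dkaz obo vypil wmoo vhbdb
Hunk 2: at line 8 remove [dkaz,obo,vypil] add [sizel,eaxp,xqjl] -> 13 lines: cdyac tkozh adcgx hoo dfv kivt fcadv eat sizel eaxp xqjl wmoo vhbdb
Hunk 3: at line 2 remove [hoo,dfv] add [zbs] -> 12 lines: cdyac tkozh adcgx zbs kivt fcadv eat sizel eaxp xqjl wmoo vhbdb
Hunk 4: at line 3 remove [zbs,kivt,fcadv] add [ptmuy,kgoe,cxls] -> 12 lines: cdyac tkozh adcgx ptmuy kgoe cxls eat sizel eaxp xqjl wmoo vhbdb
Hunk 5: at line 5 remove [eat,sizel] add [hun,imp,qfago] -> 13 lines: cdyac tkozh adcgx ptmuy kgoe cxls hun imp qfago eaxp xqjl wmoo vhbdb
Hunk 6: at line 4 remove [kgoe,cxls] add [uwlom] -> 12 lines: cdyac tkozh adcgx ptmuy uwlom hun imp qfago eaxp xqjl wmoo vhbdb
Hunk 7: at line 1 remove [tkozh,adcgx,ptmuy] add [xpj,cuwnq,cfc] -> 12 lines: cdyac xpj cuwnq cfc uwlom hun imp qfago eaxp xqjl wmoo vhbdb
Final line count: 12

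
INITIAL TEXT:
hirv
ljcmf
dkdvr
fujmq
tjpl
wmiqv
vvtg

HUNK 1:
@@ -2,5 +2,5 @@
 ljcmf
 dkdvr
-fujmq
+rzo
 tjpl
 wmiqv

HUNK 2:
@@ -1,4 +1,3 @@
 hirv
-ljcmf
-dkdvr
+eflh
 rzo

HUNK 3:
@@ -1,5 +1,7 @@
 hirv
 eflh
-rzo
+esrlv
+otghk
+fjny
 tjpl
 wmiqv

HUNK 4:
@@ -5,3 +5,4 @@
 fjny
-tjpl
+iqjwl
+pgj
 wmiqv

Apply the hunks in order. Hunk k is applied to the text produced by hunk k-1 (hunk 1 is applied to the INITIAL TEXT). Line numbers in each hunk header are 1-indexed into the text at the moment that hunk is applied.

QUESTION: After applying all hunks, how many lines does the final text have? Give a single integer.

Hunk 1: at line 2 remove [fujmq] add [rzo] -> 7 lines: hirv ljcmf dkdvr rzo tjpl wmiqv vvtg
Hunk 2: at line 1 remove [ljcmf,dkdvr] add [eflh] -> 6 lines: hirv eflh rzo tjpl wmiqv vvtg
Hunk 3: at line 1 remove [rzo] add [esrlv,otghk,fjny] -> 8 lines: hirv eflh esrlv otghk fjny tjpl wmiqv vvtg
Hunk 4: at line 5 remove [tjpl] add [iqjwl,pgj] -> 9 lines: hirv eflh esrlv otghk fjny iqjwl pgj wmiqv vvtg
Final line count: 9

Answer: 9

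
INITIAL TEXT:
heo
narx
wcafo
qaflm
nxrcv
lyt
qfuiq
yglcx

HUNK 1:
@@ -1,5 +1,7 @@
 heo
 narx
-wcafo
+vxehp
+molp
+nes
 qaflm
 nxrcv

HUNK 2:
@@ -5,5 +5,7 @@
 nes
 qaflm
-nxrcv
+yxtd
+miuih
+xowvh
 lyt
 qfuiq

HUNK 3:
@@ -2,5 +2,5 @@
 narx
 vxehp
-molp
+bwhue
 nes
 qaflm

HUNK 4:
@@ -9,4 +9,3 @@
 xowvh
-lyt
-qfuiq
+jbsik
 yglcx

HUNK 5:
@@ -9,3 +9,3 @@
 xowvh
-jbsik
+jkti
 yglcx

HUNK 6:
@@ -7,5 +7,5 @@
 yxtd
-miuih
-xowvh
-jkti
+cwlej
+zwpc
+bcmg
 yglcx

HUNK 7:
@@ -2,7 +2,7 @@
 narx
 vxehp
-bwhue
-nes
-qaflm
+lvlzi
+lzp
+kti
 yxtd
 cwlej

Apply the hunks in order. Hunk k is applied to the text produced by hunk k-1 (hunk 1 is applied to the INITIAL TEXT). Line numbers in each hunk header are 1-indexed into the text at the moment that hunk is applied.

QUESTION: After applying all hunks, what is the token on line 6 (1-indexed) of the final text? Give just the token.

Hunk 1: at line 1 remove [wcafo] add [vxehp,molp,nes] -> 10 lines: heo narx vxehp molp nes qaflm nxrcv lyt qfuiq yglcx
Hunk 2: at line 5 remove [nxrcv] add [yxtd,miuih,xowvh] -> 12 lines: heo narx vxehp molp nes qaflm yxtd miuih xowvh lyt qfuiq yglcx
Hunk 3: at line 2 remove [molp] add [bwhue] -> 12 lines: heo narx vxehp bwhue nes qaflm yxtd miuih xowvh lyt qfuiq yglcx
Hunk 4: at line 9 remove [lyt,qfuiq] add [jbsik] -> 11 lines: heo narx vxehp bwhue nes qaflm yxtd miuih xowvh jbsik yglcx
Hunk 5: at line 9 remove [jbsik] add [jkti] -> 11 lines: heo narx vxehp bwhue nes qaflm yxtd miuih xowvh jkti yglcx
Hunk 6: at line 7 remove [miuih,xowvh,jkti] add [cwlej,zwpc,bcmg] -> 11 lines: heo narx vxehp bwhue nes qaflm yxtd cwlej zwpc bcmg yglcx
Hunk 7: at line 2 remove [bwhue,nes,qaflm] add [lvlzi,lzp,kti] -> 11 lines: heo narx vxehp lvlzi lzp kti yxtd cwlej zwpc bcmg yglcx
Final line 6: kti

Answer: kti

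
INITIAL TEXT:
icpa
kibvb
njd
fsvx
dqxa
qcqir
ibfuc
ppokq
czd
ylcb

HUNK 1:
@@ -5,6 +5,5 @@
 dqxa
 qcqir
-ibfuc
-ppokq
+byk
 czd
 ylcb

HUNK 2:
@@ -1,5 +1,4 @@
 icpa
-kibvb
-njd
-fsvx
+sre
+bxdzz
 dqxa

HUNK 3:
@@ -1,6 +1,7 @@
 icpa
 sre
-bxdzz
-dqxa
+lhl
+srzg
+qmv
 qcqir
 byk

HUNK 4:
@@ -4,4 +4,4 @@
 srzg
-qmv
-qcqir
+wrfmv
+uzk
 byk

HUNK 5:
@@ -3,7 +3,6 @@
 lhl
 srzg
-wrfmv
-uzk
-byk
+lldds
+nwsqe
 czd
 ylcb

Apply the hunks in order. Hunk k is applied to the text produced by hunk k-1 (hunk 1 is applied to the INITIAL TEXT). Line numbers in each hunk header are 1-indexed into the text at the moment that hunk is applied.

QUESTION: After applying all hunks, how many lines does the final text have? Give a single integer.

Answer: 8

Derivation:
Hunk 1: at line 5 remove [ibfuc,ppokq] add [byk] -> 9 lines: icpa kibvb njd fsvx dqxa qcqir byk czd ylcb
Hunk 2: at line 1 remove [kibvb,njd,fsvx] add [sre,bxdzz] -> 8 lines: icpa sre bxdzz dqxa qcqir byk czd ylcb
Hunk 3: at line 1 remove [bxdzz,dqxa] add [lhl,srzg,qmv] -> 9 lines: icpa sre lhl srzg qmv qcqir byk czd ylcb
Hunk 4: at line 4 remove [qmv,qcqir] add [wrfmv,uzk] -> 9 lines: icpa sre lhl srzg wrfmv uzk byk czd ylcb
Hunk 5: at line 3 remove [wrfmv,uzk,byk] add [lldds,nwsqe] -> 8 lines: icpa sre lhl srzg lldds nwsqe czd ylcb
Final line count: 8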